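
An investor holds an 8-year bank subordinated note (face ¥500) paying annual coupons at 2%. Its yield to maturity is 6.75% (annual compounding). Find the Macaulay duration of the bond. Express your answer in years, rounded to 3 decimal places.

Periodic yield y = 0.0675. Discount each cash flow and weight by its year:
  t   CF        PV=CF/(1+0.0675)^t    t·PV
  1        10.00         9.3677         9.3677
  2        10.00         8.7753        17.5507
  3        10.00         8.2205        24.6614
  4        10.00         7.7007        30.8027
  5        10.00         7.2137        36.0687
  6        10.00         6.7576        40.5456
  7        10.00         6.3303        44.3122
  8       510.00       302.4316     2,419.4525
  Σ                    356.7974     2,622.7614
Price P = Σ PV = 356.7974.
Macaulay duration = Σ(t·PV) / P = 2,622.7614 / 356.7974 = 7.35084 years.

7.351 years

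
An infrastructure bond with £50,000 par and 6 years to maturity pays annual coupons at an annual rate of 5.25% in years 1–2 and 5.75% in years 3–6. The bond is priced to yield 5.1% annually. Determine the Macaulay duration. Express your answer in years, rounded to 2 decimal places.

Periodic yield y = 0.051. Discount each cash flow and weight by its year:
  t   CF        PV=CF/(1+0.051)^t    t·PV
  1     2,625.00     2,497.6213     2,497.6213
  2     2,625.00     2,376.4237     4,752.8474
  3     2,875.00     2,476.4508     7,429.3523
  4     2,875.00     2,356.2805     9,425.1219
  5     2,875.00     2,241.9415    11,209.7073
  6    52,875.00    39,231.4251   235,388.5505
  Σ                 51,180.1428   270,703.2008
Price P = Σ PV = 51,180.1428.
Macaulay duration = Σ(t·PV) / P = 270,703.2008 / 51,180.1428 = 5.28922 years.

5.29 years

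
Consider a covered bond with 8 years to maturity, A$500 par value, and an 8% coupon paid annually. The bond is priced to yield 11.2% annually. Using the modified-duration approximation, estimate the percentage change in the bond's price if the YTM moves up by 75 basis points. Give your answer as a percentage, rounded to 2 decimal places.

Periodic yield y = 0.112. Modified duration first:
  t   CF        PV=CF/(1+0.112)^t    t·PV
  1        40.00        35.9712        35.9712
  2        40.00        32.3482        64.6964
  3        40.00        29.0901        87.2704
  4        40.00        26.1602       104.6407
  5        40.00        23.5253       117.6267
  6        40.00        21.1559       126.9353
  7        40.00        19.0251       133.1756
  8       540.00       230.9699     1,847.7595
  Σ                    418.2460     2,518.0759
P = 418.2460; D_Mac = 6.02056 yrs; D_mod = 6.02056/(1+0.112) = 5.41417 yrs.
ΔP/P ≈ -D_mod · Δy = -5.41417 × (+0.0075) = -0.040606 = -4.0606%.

-4.06%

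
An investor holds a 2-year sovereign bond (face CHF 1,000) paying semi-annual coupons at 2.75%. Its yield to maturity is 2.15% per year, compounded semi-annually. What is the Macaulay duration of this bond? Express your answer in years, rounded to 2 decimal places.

Periodic yield y = 0.01075. Discount each cash flow and weight by its period:
  t   CF        PV=CF/(1+0.01075)^t    t·PV
  1        13.75        13.6038        13.6038
  2        13.75        13.4591        26.9181
  3        13.75        13.3159        39.9478
  4     1,013.75       971.3055     3,885.2222
  Σ                  1,011.6843     3,965.6919
Price P = Σ PV = 1,011.6843.
Macaulay duration = Σ(t·PV) / P = 3,965.6919 / 1,011.6843 = 3.91989 half-year periods.
In years: 3.91989 / 2 = 1.95995 years.

1.96 years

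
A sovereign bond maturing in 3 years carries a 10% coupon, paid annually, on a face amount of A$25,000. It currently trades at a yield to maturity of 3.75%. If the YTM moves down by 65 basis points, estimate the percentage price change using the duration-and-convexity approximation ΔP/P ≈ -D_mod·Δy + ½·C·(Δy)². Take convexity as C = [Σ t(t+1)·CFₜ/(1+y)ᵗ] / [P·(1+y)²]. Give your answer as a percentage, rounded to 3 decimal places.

+1.748%

With y = 0.0375:
  t   CF        PV=CF/(1+0.0375)^t    t·PV        t(t+1)·PV
  1     2,500.00     2,409.6386     2,409.6386       4,819.2771
  2     2,500.00     2,322.5432     4,645.0864      13,935.2591
  3    27,500.00    24,624.5542    73,873.6627     295,494.6510
  Σ                 29,356.7360    80,928.3877     314,249.1872
P = 29,356.7360; D_Mac = 2.75672 yrs; D_mod = 2.65708 yrs; C = 9.94467.
Duration effect: -2.65708 × (-0.0065) = +0.017271
Convexity effect: 0.5 × 9.94467 × (-0.0065)² = +0.0002101
ΔP/P ≈ +0.017271 + 0.0002101 = +0.017481 = +1.7481%.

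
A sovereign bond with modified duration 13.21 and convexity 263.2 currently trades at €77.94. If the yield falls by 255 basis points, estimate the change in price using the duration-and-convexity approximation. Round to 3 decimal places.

+€32.924

Duration effect: -D_mod·Δy = -13.21 × (-0.0255) = +0.336855
Convexity effect: ½·C·(Δy)² = 0.5 × 263.2 × (-0.0255)² = +0.0855729
ΔP/P ≈ +0.336855 + 0.0855729 = +0.4224279
ΔP ≈ 77.94 × (+0.4224279) = +32.924030526.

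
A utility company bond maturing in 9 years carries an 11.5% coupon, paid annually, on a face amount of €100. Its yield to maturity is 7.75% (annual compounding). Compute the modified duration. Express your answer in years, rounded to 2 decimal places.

5.90 years

Periodic yield y = 0.0775. First find Macaulay duration:
  t   CF        PV=CF/(1+0.0775)^t    t·PV
  1        11.50        10.6729        10.6729
  2        11.50         9.9052        19.8104
  3        11.50         9.1928        27.5783
  4        11.50         8.5316        34.1263
  5        11.50         7.9179        39.5896
  6        11.50         7.3484        44.0905
  7        11.50         6.8199        47.7392
  8        11.50         6.3294        50.6349
  9       111.50        56.9534       512.5802
  Σ                    123.6713       786.8223
P = 123.6713; Macaulay duration = 786.8223 / 123.6713 = 6.36220 years.
Modified duration = D_Mac / (1 + y) = 6.36220 / 1.0775 = 5.90460 years.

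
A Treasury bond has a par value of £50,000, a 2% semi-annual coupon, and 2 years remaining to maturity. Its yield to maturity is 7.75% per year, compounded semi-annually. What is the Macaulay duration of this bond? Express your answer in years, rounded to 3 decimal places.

1.969 years

Periodic yield y = 0.03875. Discount each cash flow and weight by its period:
  t   CF        PV=CF/(1+0.03875)^t    t·PV
  1       500.00       481.3478       481.3478
  2       500.00       463.3914       926.7827
  3       500.00       446.1048     1,338.3144
  4    50,500.00    43,375.7734   173,503.0934
  Σ                 44,766.6173   176,249.5383
Price P = Σ PV = 44,766.6173.
Macaulay duration = Σ(t·PV) / P = 176,249.5383 / 44,766.6173 = 3.93708 half-year periods.
In years: 3.93708 / 2 = 1.96854 years.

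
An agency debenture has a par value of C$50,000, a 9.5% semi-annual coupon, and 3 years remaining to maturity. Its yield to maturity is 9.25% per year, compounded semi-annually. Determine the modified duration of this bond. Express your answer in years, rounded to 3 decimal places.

Periodic yield y = 0.04625. First find Macaulay duration:
  t   CF        PV=CF/(1+0.04625)^t    t·PV
  1     2,375.00     2,270.0119     2,270.0119
  2     2,375.00     2,169.6649     4,339.3299
  3     2,375.00     2,073.7538     6,221.2615
  4     2,375.00     1,982.0825     7,928.3301
  5     2,375.00     1,894.4636     9,472.3179
  6    52,375.00    39,931.0941   239,586.5646
  Σ                 50,321.0709   269,817.8159
P = 50,321.0709; Macaulay duration = 269,817.8159 / 50,321.0709 = 5.36193 half-year periods = 2.68096 years.
Modified duration = D_Mac / (1 + y) = 2.68096 / 1.04625 = 2.56245 years.

2.562 years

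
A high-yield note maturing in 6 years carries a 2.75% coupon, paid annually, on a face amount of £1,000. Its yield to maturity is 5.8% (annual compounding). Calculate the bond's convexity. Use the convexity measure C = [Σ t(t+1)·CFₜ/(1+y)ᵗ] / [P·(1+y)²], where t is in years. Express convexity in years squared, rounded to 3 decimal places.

33.994

With y = 0.058:
  t   CF        PV=CF/(1+0.058)^t    t·PV        t(t+1)·PV
  1        27.50        25.9924        25.9924          51.9849
  2        27.50        24.5675        49.1350         147.4051
  3        27.50        23.2207        69.6622         278.6486
  4        27.50        21.9478        87.7910         438.9550
  5        27.50        20.7446       103.7228         622.3370
  6     1,027.50       732.6015     4,395.6092      30,769.2645
  Σ                    849.0745     4,731.9127      32,308.5951
P = 849.0745.
Convexity = Σ t(t+1)·PV / [P·(1+y)²] = 32,308.5951 / (849.0745 × 1.119364) = 33.99389.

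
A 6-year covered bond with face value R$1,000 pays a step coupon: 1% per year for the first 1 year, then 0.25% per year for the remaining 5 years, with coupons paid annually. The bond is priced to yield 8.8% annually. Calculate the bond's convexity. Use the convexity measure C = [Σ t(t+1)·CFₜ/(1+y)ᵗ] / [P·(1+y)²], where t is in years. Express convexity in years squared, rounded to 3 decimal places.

34.718

With y = 0.088:
  t   CF        PV=CF/(1+0.088)^t    t·PV        t(t+1)·PV
  1        10.00         9.1912         9.1912          18.3824
  2         2.50         2.1119         4.2239          12.6717
  3         2.50         1.9411         5.8234          23.2935
  4         2.50         1.7841         7.1365          35.6824
  5         2.50         1.6398         8.1991          49.1945
  6     1,002.50       604.3813     3,626.2877      25,384.0141
  Σ                    621.0495     3,660.8617      25,523.2385
P = 621.0495.
Convexity = Σ t(t+1)·PV / [P·(1+y)²] = 25,523.2385 / (621.0495 × 1.183744) = 34.71777.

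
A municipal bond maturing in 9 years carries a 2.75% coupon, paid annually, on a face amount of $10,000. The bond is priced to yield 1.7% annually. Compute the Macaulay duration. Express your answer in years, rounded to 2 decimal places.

8.14 years

Periodic yield y = 0.017. Discount each cash flow and weight by its year:
  t   CF        PV=CF/(1+0.017)^t    t·PV
  1       275.00       270.4031       270.4031
  2       275.00       265.8831       531.7663
  3       275.00       261.4387       784.3160
  4       275.00       257.0685     1,028.2740
  5       275.00       252.7714     1,263.8570
  6       275.00       248.5461     1,491.2767
  7       275.00       244.3915     1,710.7402
  8       275.00       240.3063     1,922.4500
  9    10,275.00     8,828.6287    79,457.6586
  Σ                 10,869.4374    88,460.7420
Price P = Σ PV = 10,869.4374.
Macaulay duration = Σ(t·PV) / P = 88,460.7420 / 10,869.4374 = 8.13848 years.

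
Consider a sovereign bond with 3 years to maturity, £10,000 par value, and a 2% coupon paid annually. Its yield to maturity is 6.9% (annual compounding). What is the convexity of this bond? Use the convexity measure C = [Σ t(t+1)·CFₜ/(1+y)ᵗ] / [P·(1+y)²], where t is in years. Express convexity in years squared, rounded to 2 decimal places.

10.21

With y = 0.069:
  t   CF        PV=CF/(1+0.069)^t    t·PV        t(t+1)·PV
  1       200.00       187.0907       187.0907         374.1815
  2       200.00       175.0147       350.0294       1,050.0883
  3    10,200.00     8,349.6266    25,048.8799     100,195.5197
  Σ                  8,711.7321    25,586.0001     101,619.7895
P = 8,711.7321.
Convexity = Σ t(t+1)·PV / [P·(1+y)²] = 101,619.7895 / (8,711.7321 × 1.142761) = 10.20748.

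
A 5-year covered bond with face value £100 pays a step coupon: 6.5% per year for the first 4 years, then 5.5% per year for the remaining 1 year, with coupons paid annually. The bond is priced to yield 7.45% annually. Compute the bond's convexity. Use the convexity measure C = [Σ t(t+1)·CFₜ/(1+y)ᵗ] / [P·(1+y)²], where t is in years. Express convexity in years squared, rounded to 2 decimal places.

With y = 0.0745:
  t   CF        PV=CF/(1+0.0745)^t    t·PV        t(t+1)·PV
  1         6.50         6.0493         6.0493          12.0987
  2         6.50         5.6299        11.2598          33.7794
  3         6.50         5.2396        15.7187          62.8746
  4         6.50         4.8763        19.5051          97.5254
  5       105.50        73.6581       368.2904       2,209.7422
  Σ                     95.4531       420.8232       2,416.0203
P = 95.4531.
Convexity = Σ t(t+1)·PV / [P·(1+y)²] = 2,416.0203 / (95.4531 × 1.154550) = 21.92288.

21.92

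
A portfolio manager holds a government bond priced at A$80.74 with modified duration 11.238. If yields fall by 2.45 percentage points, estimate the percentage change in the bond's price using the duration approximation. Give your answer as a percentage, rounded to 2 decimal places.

Duration approximation: ΔP/P ≈ -D_mod · Δy = -11.238 × (-0.0245) = +0.275331.
As a percentage: +27.5331%.

+27.53%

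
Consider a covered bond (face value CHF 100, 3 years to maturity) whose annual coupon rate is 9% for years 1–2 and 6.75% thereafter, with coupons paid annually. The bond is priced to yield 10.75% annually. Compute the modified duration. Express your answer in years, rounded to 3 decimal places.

2.482 years

Periodic yield y = 0.1075. First find Macaulay duration:
  t   CF        PV=CF/(1+0.1075)^t    t·PV
  1         9.00         8.1264         8.1264
  2         9.00         7.3376        14.6752
  3       106.75        78.5845       235.7534
  Σ                     94.0485       258.5550
P = 94.0485; Macaulay duration = 258.5550 / 94.0485 = 2.74917 years.
Modified duration = D_Mac / (1 + y) = 2.74917 / 1.1075 = 2.48232 years.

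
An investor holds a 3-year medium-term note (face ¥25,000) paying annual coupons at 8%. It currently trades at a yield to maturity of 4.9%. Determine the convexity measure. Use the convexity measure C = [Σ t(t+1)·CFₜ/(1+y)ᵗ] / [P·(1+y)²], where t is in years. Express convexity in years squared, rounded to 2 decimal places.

With y = 0.049:
  t   CF        PV=CF/(1+0.049)^t    t·PV        t(t+1)·PV
  1     2,000.00     1,906.5777     1,906.5777       3,813.1554
  2     2,000.00     1,817.5192     3,635.0385      10,905.1155
  3    27,000.00    23,390.3812    70,171.1436     280,684.5743
  Σ                 27,114.4781    75,712.7598     295,402.8452
P = 27,114.4781.
Convexity = Σ t(t+1)·PV / [P·(1+y)²] = 295,402.8452 / (27,114.4781 × 1.100401) = 9.90062.

9.90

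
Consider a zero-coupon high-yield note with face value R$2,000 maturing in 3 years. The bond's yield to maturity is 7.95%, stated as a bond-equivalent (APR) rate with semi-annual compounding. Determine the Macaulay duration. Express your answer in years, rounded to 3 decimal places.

3.000 years

A zero-coupon bond has a single cash flow at maturity, so its Macaulay duration equals its maturity: 3 years.
(Equivalently: 6 semi-annual periods ÷ 2 = 3 years.)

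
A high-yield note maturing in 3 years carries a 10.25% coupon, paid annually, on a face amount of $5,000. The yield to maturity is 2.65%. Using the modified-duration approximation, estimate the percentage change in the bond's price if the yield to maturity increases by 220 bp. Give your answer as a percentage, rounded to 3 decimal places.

-5.906%

Periodic yield y = 0.0265. Modified duration first:
  t   CF        PV=CF/(1+0.0265)^t    t·PV
  1       512.50       499.2694       499.2694
  2       512.50       486.3803       972.7606
  3     5,512.50     5,096.4966    15,289.4899
  Σ                  6,082.1463    16,761.5198
P = 6,082.1463; D_Mac = 2.75586 yrs; D_mod = 2.75586/(1+0.0265) = 2.68471 yrs.
ΔP/P ≈ -D_mod · Δy = -2.68471 × (+0.022) = -0.059064 = -5.9064%.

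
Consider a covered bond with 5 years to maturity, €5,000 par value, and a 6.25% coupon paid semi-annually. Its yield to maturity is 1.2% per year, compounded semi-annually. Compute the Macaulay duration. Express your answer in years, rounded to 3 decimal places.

Periodic yield y = 0.006. Discount each cash flow and weight by its period:
  t   CF        PV=CF/(1+0.006)^t    t·PV
  1       156.25       155.3181       155.3181
  2       156.25       154.3917       308.7835
  3       156.25       153.4709       460.4127
  4       156.25       152.5556       610.2223
  5       156.25       151.6457       758.2285
  6       156.25       150.7413       904.4476
  7       156.25       149.8422     1,048.8954
  8       156.25       148.9485     1,191.5881
  9       156.25       148.0602     1,332.5414
  10    5,156.25     4,856.8440    48,568.4405
  Σ                  6,221.8182    55,338.8782
Price P = Σ PV = 6,221.8182.
Macaulay duration = Σ(t·PV) / P = 55,338.8782 / 6,221.8182 = 8.89433 half-year periods.
In years: 8.89433 / 2 = 4.44716 years.

4.447 years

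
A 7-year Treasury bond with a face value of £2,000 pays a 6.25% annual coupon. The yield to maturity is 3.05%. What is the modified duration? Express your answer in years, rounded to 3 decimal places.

5.811 years

Periodic yield y = 0.0305. First find Macaulay duration:
  t   CF        PV=CF/(1+0.0305)^t    t·PV
  1       125.00       121.3003       121.3003
  2       125.00       117.7102       235.4204
  3       125.00       114.2263       342.6788
  4       125.00       110.8455       443.3820
  5       125.00       107.5648       537.8238
  6       125.00       104.3811       626.2868
  7     2,125.00     1,721.9596    12,053.7173
  Σ                  2,397.9878    14,360.6095
P = 2,397.9878; Macaulay duration = 14,360.6095 / 2,397.9878 = 5.98861 years.
Modified duration = D_Mac / (1 + y) = 5.98861 / 1.0305 = 5.81136 years.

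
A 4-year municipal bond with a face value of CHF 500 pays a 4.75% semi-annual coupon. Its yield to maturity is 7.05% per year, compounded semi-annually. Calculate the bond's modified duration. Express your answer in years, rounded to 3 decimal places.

Periodic yield y = 0.03525. First find Macaulay duration:
  t   CF        PV=CF/(1+0.03525)^t    t·PV
  1       11.875        11.4707        11.4707
  2       11.875        11.0801        22.1602
  3       11.875        10.7028        32.1084
  4       11.875        10.3384        41.3535
  5       11.875         9.9864        49.9318
  6       11.875         9.6463        57.8780
  7       11.875         9.3179        65.2251
  8      511.875       387.9734     3,103.7876
  Σ                    460.5160     3,383.9153
P = 460.5160; Macaulay duration = 3,383.9153 / 460.5160 = 7.34810 half-year periods = 3.67405 years.
Modified duration = D_Mac / (1 + y) = 3.67405 / 1.03525 = 3.54895 years.

3.549 years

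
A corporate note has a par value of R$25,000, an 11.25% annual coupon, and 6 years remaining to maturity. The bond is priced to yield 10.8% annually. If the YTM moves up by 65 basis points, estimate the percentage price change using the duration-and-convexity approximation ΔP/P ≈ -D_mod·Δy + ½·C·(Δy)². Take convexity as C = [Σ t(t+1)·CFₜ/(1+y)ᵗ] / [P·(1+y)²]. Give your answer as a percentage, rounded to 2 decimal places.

With y = 0.108:
  t   CF        PV=CF/(1+0.108)^t    t·PV        t(t+1)·PV
  1     2,812.50     2,538.3574     2,538.3574       5,076.7148
  2     2,812.50     2,290.9363     4,581.8726      13,745.6177
  3     2,812.50     2,067.6320     6,202.8961      24,811.5843
  4     2,812.50     1,866.0939     7,464.3755      37,321.8777
  5     2,812.50     1,684.2003     8,421.0013      50,526.0077
  6    27,812.50    15,031.4704    90,188.8224     631,321.7568
  Σ                 25,478.6902   119,397.3253     762,803.5590
P = 25,478.6902; D_Mac = 4.68616 yrs; D_mod = 4.22939 yrs; C = 24.38687.
Duration effect: -4.22939 × (+0.0065) = -0.027491
Convexity effect: 0.5 × 24.38687 × (0.0065)² = +0.0005152
ΔP/P ≈ -0.027491 + 0.0005152 = -0.026976 = -2.6976%.

-2.70%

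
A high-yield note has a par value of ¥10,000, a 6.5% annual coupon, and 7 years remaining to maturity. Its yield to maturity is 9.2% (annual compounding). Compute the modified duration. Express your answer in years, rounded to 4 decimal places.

5.2579 years

Periodic yield y = 0.092. First find Macaulay duration:
  t   CF        PV=CF/(1+0.092)^t    t·PV
  1       650.00       595.2381       595.2381
  2       650.00       545.0898     1,090.1797
  3       650.00       499.1665     1,497.4995
  4       650.00       457.1122     1,828.4488
  5       650.00       418.6009     2,093.0045
  6       650.00       383.3342     2,300.0050
  7    10,650.00     5,751.6326    40,261.4284
  Σ                  8,650.1743    49,665.8040
P = 8,650.1743; Macaulay duration = 49,665.8040 / 8,650.1743 = 5.74160 years.
Modified duration = D_Mac / (1 + y) = 5.74160 / 1.092 = 5.25787 years.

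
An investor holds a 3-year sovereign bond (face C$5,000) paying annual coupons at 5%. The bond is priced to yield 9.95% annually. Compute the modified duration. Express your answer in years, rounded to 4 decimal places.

Periodic yield y = 0.0995. First find Macaulay duration:
  t   CF        PV=CF/(1+0.0995)^t    t·PV
  1       250.00       227.3761       227.3761
  2       250.00       206.7995       413.5991
  3     5,250.00     3,949.7863    11,849.3590
  Σ                  4,383.9619    12,490.3341
P = 4,383.9619; Macaulay duration = 12,490.3341 / 4,383.9619 = 2.84910 years.
Modified duration = D_Mac / (1 + y) = 2.84910 / 1.0995 = 2.59127 years.

2.5913 years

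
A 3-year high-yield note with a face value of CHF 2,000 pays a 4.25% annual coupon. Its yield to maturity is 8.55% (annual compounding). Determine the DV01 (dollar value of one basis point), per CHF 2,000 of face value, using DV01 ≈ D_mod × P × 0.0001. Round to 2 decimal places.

CHF 0.47

Periodic yield y = 0.0855.
  t   CF        PV=CF/(1+0.0855)^t    t·PV
  1        85.00        78.3049        78.3049
  2        85.00        72.1372       144.2744
  3     2,085.00     1,630.1087     4,890.3262
  Σ                  1,780.5509     5,112.9055
P = 1,780.5509; D_Mac = 2.87153 yrs; D_mod = 2.64535 yrs.
DV01 ≈ 2.64535 × 1,780.5509 × 0.0001 = 0.471018.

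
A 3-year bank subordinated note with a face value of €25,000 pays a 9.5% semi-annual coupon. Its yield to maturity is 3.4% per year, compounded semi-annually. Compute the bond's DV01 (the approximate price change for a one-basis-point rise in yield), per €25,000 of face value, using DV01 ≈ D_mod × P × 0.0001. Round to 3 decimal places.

Periodic yield y = 0.017.
  t   CF        PV=CF/(1+0.017)^t    t·PV
  1     1,187.50     1,167.6500     1,167.6500
  2     1,187.50     1,148.1317     2,296.2634
  3     1,187.50     1,128.9397     3,386.8192
  4     1,187.50     1,110.0686     4,440.2743
  5     1,187.50     1,091.5129     5,457.5643
  6    26,187.50    23,668.3685   142,010.2111
  Σ                 29,314.6713   158,758.7823
P = 29,314.6713; D_Mac = 5.41568 half-year periods = 2.70784 yrs; D_mod = 2.66257 yrs.
DV01 ≈ 2.66257 × 29,314.6713 × 0.0001 = 7.805250.

€7.805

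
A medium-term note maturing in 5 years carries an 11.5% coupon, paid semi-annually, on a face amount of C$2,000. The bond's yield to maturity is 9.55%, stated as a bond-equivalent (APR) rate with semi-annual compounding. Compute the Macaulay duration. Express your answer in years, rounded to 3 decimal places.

3.981 years

Periodic yield y = 0.04775. Discount each cash flow and weight by its period:
  t   CF        PV=CF/(1+0.04775)^t    t·PV
  1       115.00       109.7590       109.7590
  2       115.00       104.7569       209.5137
  3       115.00        99.9827       299.9481
  4       115.00        95.4261       381.7044
  5       115.00        91.0772       455.3858
  6       115.00        86.9264       521.5586
  7       115.00        82.9649       580.7540
  8       115.00        79.1838       633.4706
  9       115.00        75.5751       680.1760
  10    2,115.00     1,326.5807    13,265.8071
  Σ                  2,152.2328    17,138.0773
Price P = Σ PV = 2,152.2328.
Macaulay duration = Σ(t·PV) / P = 17,138.0773 / 2,152.2328 = 7.96293 half-year periods.
In years: 7.96293 / 2 = 3.98146 years.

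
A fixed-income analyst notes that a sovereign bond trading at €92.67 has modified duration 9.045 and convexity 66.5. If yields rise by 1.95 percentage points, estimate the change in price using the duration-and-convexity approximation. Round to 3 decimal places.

Duration effect: -D_mod·Δy = -9.045 × (+0.0195) = -0.1763775
Convexity effect: ½·C·(Δy)² = 0.5 × 66.5 × (0.0195)² = +0.0126433125
ΔP/P ≈ -0.1763775 + 0.0126433125 = -0.1637341875
ΔP ≈ 92.67 × (-0.1637341875) = -15.173247155625.

-€15.173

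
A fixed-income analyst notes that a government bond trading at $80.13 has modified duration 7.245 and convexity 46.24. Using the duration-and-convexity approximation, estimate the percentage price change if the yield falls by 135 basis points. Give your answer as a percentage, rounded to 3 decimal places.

Duration effect: -D_mod·Δy = -7.245 × (-0.0135) = +0.0978075
Convexity effect: ½·C·(Δy)² = 0.5 × 46.24 × (-0.0135)² = +0.00421362
ΔP/P ≈ +0.0978075 + 0.00421362 = +0.10202112
= +10.202112%.

+10.202%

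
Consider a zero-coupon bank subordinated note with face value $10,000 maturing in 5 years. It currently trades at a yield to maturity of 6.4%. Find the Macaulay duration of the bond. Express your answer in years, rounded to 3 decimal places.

5.000 years

A zero-coupon bond has a single cash flow at maturity, so its Macaulay duration equals its maturity: 5 years.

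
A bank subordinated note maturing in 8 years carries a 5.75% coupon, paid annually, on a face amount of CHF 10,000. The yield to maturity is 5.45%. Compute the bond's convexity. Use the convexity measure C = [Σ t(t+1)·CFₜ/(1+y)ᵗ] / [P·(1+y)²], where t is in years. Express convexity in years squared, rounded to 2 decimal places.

50.34

With y = 0.0545:
  t   CF        PV=CF/(1+0.0545)^t    t·PV        t(t+1)·PV
  1       575.00       545.2821       545.2821       1,090.5642
  2       575.00       517.1002     1,034.2003       3,102.6010
  3       575.00       490.3747     1,471.1242       5,884.4969
  4       575.00       465.0306     1,860.1223       9,300.6115
  5       575.00       440.9963     2,204.9814      13,229.8883
  6       575.00       418.2042     2,509.2249      17,564.5744
  7       575.00       396.5900     2,776.1300      22,209.0398
  8    10,575.00     6,916.8396    55,334.7167     498,012.4499
  Σ                 10,190.4176    67,735.7819     570,394.2261
P = 10,190.4176.
Convexity = Σ t(t+1)·PV / [P·(1+y)²] = 570,394.2261 / (10,190.4176 × 1.111970) = 50.33731.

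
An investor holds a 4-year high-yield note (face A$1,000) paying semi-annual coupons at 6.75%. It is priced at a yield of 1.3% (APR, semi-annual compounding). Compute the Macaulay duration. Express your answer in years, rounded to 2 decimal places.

Periodic yield y = 0.0065. Discount each cash flow and weight by its period:
  t   CF        PV=CF/(1+0.0065)^t    t·PV
  1        33.75        33.5320        33.5320
  2        33.75        33.3155        66.6310
  3        33.75        33.1003        99.3010
  4        33.75        32.8866       131.5463
  5        33.75        32.6742       163.3710
  6        33.75        32.4632       194.7791
  7        33.75        32.2535       225.7747
  8     1,033.75       981.5339     7,852.2709
  Σ                  1,211.7592     8,767.2061
Price P = Σ PV = 1,211.7592.
Macaulay duration = Σ(t·PV) / P = 8,767.2061 / 1,211.7592 = 7.23511 half-year periods.
In years: 7.23511 / 2 = 3.61755 years.

3.62 years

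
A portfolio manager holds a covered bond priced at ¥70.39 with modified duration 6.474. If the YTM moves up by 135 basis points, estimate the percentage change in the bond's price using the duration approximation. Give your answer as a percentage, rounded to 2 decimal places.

-8.74%

Duration approximation: ΔP/P ≈ -D_mod · Δy = -6.474 × (+0.0135) = -0.087399.
As a percentage: -8.7399%.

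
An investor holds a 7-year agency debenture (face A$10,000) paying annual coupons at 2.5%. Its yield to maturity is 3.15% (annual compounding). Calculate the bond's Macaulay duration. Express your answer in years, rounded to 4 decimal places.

6.4959 years

Periodic yield y = 0.0315. Discount each cash flow and weight by its year:
  t   CF        PV=CF/(1+0.0315)^t    t·PV
  1       250.00       242.3655       242.3655
  2       250.00       234.9641       469.9282
  3       250.00       227.7888       683.3663
  4       250.00       220.8325       883.3302
  5       250.00       214.0888     1,070.4438
  6       250.00       207.5509     1,245.3054
  7    10,250.00     8,249.7206    57,748.0441
  Σ                  9,597.3112    62,342.7834
Price P = Σ PV = 9,597.3112.
Macaulay duration = Σ(t·PV) / P = 62,342.7834 / 9,597.3112 = 6.49586 years.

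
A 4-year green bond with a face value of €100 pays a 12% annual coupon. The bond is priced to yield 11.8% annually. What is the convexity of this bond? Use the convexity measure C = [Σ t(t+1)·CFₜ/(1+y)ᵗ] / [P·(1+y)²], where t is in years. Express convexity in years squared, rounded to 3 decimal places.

With y = 0.118:
  t   CF        PV=CF/(1+0.118)^t    t·PV        t(t+1)·PV
  1        12.00        10.7335        10.7335          21.4669
  2        12.00         9.6006        19.2012          57.6035
  3        12.00         8.5873        25.7619         103.0474
  4       112.00        71.6887       286.7549       1,433.7743
  Σ                    100.6100       342.4513       1,615.8922
P = 100.6100.
Convexity = Σ t(t+1)·PV / [P·(1+y)²] = 1,615.8922 / (100.6100 × 1.249924) = 12.84954.

12.850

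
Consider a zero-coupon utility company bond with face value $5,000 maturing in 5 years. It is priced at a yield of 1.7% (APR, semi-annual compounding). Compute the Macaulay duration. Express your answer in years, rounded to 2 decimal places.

A zero-coupon bond has a single cash flow at maturity, so its Macaulay duration equals its maturity: 5 years.
(Equivalently: 10 semi-annual periods ÷ 2 = 5 years.)

5.00 years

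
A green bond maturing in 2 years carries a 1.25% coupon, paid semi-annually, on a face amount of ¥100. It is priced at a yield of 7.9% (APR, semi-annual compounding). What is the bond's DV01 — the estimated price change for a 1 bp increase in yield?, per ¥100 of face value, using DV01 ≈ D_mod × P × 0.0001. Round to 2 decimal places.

¥0.02

Periodic yield y = 0.0395.
  t   CF        PV=CF/(1+0.0395)^t    t·PV
  1        0.625         0.6013         0.6013
  2        0.625         0.5784         1.1568
  3        0.625         0.5564         1.6693
  4      100.625        86.1803       344.7211
  Σ                     87.9164       348.1485
P = 87.9164; D_Mac = 3.96000 half-year periods = 1.98000 yrs; D_mod = 1.90476 yrs.
DV01 ≈ 1.90476 × 87.9164 × 0.0001 = 0.016746.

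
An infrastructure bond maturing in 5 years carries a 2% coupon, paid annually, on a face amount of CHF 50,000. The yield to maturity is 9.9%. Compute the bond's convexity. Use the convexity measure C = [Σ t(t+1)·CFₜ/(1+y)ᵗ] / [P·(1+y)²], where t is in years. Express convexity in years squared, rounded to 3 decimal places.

With y = 0.099:
  t   CF        PV=CF/(1+0.099)^t    t·PV        t(t+1)·PV
  1     1,000.00       909.9181       909.9181       1,819.8362
  2     1,000.00       827.9510     1,655.9019       4,967.7058
  3     1,000.00       753.3676     2,260.1027       9,040.4109
  4     1,000.00       685.5028     2,742.0112      13,710.0559
  5    51,000.00    31,811.3217   159,056.6086     954,339.6519
  Σ                 34,988.0612   166,624.5426     983,877.6606
P = 34,988.0612.
Convexity = Σ t(t+1)·PV / [P·(1+y)²] = 983,877.6606 / (34,988.0612 × 1.207801) = 23.28230.

23.282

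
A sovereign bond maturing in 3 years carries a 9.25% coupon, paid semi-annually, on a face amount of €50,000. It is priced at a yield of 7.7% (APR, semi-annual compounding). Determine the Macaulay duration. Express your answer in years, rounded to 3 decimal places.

2.695 years

Periodic yield y = 0.0385. Discount each cash flow and weight by its period:
  t   CF        PV=CF/(1+0.0385)^t    t·PV
  1     2,312.50     2,226.7694     2,226.7694
  2     2,312.50     2,144.2170     4,288.4340
  3     2,312.50     2,064.7251     6,194.1753
  4     2,312.50     1,988.1802     7,952.7207
  5     2,312.50     1,914.4730     9,572.3648
  6    52,312.50    41,702.9205   250,217.5230
  Σ                 52,041.2851   280,451.9872
Price P = Σ PV = 52,041.2851.
Macaulay duration = Σ(t·PV) / P = 280,451.9872 / 52,041.2851 = 5.38903 half-year periods.
In years: 5.38903 / 2 = 2.69451 years.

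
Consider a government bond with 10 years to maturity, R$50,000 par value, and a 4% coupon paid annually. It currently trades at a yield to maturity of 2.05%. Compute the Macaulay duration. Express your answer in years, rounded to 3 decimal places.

Periodic yield y = 0.0205. Discount each cash flow and weight by its year:
  t   CF        PV=CF/(1+0.0205)^t    t·PV
  1     2,000.00     1,959.8236     1,959.8236
  2     2,000.00     1,920.4543     3,840.9086
  3     2,000.00     1,881.8758     5,645.6275
  4     2,000.00     1,844.0724     7,376.2895
  5     2,000.00     1,807.0283     9,035.1414
  6     2,000.00     1,770.7284    10,624.3701
  7     2,000.00     1,735.1576    12,146.1034
  8     2,000.00     1,700.3014    13,602.4115
  9     2,000.00     1,666.1455    14,995.3091
  10   52,000.00    42,449.5659   424,495.6587
  Σ                 58,735.1532   503,721.6435
Price P = Σ PV = 58,735.1532.
Macaulay duration = Σ(t·PV) / P = 503,721.6435 / 58,735.1532 = 8.57615 years.

8.576 years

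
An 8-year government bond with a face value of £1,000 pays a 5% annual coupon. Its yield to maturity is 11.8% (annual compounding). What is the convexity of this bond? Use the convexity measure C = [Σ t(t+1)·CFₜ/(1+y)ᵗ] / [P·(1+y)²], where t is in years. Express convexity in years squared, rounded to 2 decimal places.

With y = 0.118:
  t   CF        PV=CF/(1+0.118)^t    t·PV        t(t+1)·PV
  1        50.00        44.7227        44.7227          89.4454
  2        50.00        40.0024        80.0049         240.0146
  3        50.00        35.7804       107.3411         429.3642
  4        50.00        32.0039       128.0156         640.0778
  5        50.00        28.6260       143.1301         858.7806
  6        50.00        25.6047       153.6280       1,075.3961
  7        50.00        22.9022       160.3155       1,282.5237
  8     1,050.00       430.1846     3,441.4769      30,973.2920
  Σ                    659.8269     4,258.6347      35,588.8946
P = 659.8269.
Convexity = Σ t(t+1)·PV / [P·(1+y)²] = 35,588.8946 / (659.8269 × 1.249924) = 43.15199.

43.15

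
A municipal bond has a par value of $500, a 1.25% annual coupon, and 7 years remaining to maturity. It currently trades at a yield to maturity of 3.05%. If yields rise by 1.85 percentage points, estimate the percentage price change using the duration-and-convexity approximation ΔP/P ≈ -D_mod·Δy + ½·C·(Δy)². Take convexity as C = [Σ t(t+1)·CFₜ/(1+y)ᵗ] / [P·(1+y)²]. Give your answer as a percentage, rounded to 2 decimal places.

With y = 0.0305:
  t   CF        PV=CF/(1+0.0305)^t    t·PV        t(t+1)·PV
  1         6.25         6.0650         6.0650          12.1300
  2         6.25         5.8855        11.7710          35.3131
  3         6.25         5.7113        17.1339          68.5358
  4         6.25         5.5423        22.1691         110.8455
  5         6.25         5.3782        26.8912         161.3471
  6         6.25         5.2191        31.3143         219.2004
  7       506.25       410.2316     2,871.6209      22,972.9671
  Σ                    444.0330     2,986.9655      23,580.3390
P = 444.0330; D_Mac = 6.72690 yrs; D_mod = 6.52780 yrs; C = 50.00793.
Duration effect: -6.52780 × (+0.0185) = -0.120764
Convexity effect: 0.5 × 50.00793 × (0.0185)² = +0.0085576
ΔP/P ≈ -0.120764 + 0.0085576 = -0.112207 = -11.2207%.

-11.22%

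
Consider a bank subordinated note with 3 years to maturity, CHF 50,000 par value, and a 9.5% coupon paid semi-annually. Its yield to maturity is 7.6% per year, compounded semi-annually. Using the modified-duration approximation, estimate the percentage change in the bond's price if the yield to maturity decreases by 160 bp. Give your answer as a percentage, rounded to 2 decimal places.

Periodic yield y = 0.038. Modified duration first:
  t   CF        PV=CF/(1+0.038)^t    t·PV
  1     2,375.00     2,288.0539     2,288.0539
  2     2,375.00     2,204.2909     4,408.5818
  3     2,375.00     2,123.5943     6,370.7829
  4     2,375.00     2,045.8519     8,183.4078
  5     2,375.00     1,970.9556     9,854.7781
  6    52,375.00    41,873.5629   251,241.3772
  Σ                 52,506.3096   282,346.9817
P = 52,506.3096; D_Mac = 5.37739 half-year periods = 2.68870 yrs; D_mod = 2.68870/(1+0.038) = 2.59027 yrs.
ΔP/P ≈ -D_mod · Δy = -2.59027 × (-0.016) = +0.041444 = +4.1444%.

+4.14%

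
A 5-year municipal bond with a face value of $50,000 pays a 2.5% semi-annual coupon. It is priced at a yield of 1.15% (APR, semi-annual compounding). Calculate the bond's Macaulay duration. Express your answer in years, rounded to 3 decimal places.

Periodic yield y = 0.00575. Discount each cash flow and weight by its period:
  t   CF        PV=CF/(1+0.00575)^t    t·PV
  1       625.00       621.4268       621.4268
  2       625.00       617.8740     1,235.7480
  3       625.00       614.3416     1,843.0247
  4       625.00       610.8293     2,443.3172
  5       625.00       607.3371     3,036.6855
  6       625.00       603.8649     3,623.1893
  7       625.00       600.4125     4,202.8875
  8       625.00       596.9799     4,775.8390
  9       625.00       593.5669     5,342.1017
  10   50,625.00    47,804.0425   478,040.4250
  Σ                 53,270.6754   505,164.6446
Price P = Σ PV = 53,270.6754.
Macaulay duration = Σ(t·PV) / P = 505,164.6446 / 53,270.6754 = 9.48298 half-year periods.
In years: 9.48298 / 2 = 4.74149 years.

4.741 years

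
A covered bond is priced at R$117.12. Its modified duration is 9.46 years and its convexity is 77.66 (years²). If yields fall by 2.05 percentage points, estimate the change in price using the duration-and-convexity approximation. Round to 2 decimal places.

+R$24.62

Duration effect: -D_mod·Δy = -9.46 × (-0.0205) = +0.193930
Convexity effect: ½·C·(Δy)² = 0.5 × 77.66 × (-0.0205)² = +0.0163183075
ΔP/P ≈ +0.193930 + 0.0163183075 = +0.2102483075
ΔP ≈ 117.12 × (+0.2102483075) = +24.6242817744.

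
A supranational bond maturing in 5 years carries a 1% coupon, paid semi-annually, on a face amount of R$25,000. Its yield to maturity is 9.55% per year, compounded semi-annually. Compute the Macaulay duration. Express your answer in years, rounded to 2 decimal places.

4.86 years

Periodic yield y = 0.04775. Discount each cash flow and weight by its period:
  t   CF        PV=CF/(1+0.04775)^t    t·PV
  1       125.00       119.3033       119.3033
  2       125.00       113.8662       227.7323
  3       125.00       108.6768       326.0305
  4       125.00       103.7240       414.8961
  5       125.00        98.9969       494.9846
  6       125.00        94.4852       566.9115
  7       125.00        90.1792       631.2543
  8       125.00        86.0694       688.5550
  9       125.00        82.1469       739.3218
  10   25,125.00    15,759.0261   157,590.2612
  Σ                 16,656.4740   161,799.2506
Price P = Σ PV = 16,656.4740.
Macaulay duration = Σ(t·PV) / P = 161,799.2506 / 16,656.4740 = 9.71390 half-year periods.
In years: 9.71390 / 2 = 4.85695 years.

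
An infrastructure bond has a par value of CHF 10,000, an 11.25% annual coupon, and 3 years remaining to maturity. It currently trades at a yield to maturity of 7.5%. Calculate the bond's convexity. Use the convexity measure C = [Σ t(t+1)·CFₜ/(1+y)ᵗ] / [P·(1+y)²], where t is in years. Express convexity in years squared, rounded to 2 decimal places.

With y = 0.075:
  t   CF        PV=CF/(1+0.075)^t    t·PV        t(t+1)·PV
  1     1,125.00     1,046.5116     1,046.5116       2,093.0233
  2     1,125.00       973.4992     1,946.9984       5,840.9951
  3    11,125.00     8,955.1863    26,865.5590     107,462.2360
  Σ                 10,975.1972    29,859.0690     115,396.2544
P = 10,975.1972.
Convexity = Σ t(t+1)·PV / [P·(1+y)²] = 115,396.2544 / (10,975.1972 × 1.155625) = 9.09835.

9.10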